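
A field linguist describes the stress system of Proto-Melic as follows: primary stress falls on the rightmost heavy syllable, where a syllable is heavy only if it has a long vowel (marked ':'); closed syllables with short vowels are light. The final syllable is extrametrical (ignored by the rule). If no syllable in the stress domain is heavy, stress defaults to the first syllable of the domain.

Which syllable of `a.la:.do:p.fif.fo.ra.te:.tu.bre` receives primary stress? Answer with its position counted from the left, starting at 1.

7

The final syllable (9, bre) is extrametrical; the stress domain is syllables 1–8.
Weights: 1 a L, 2 la: H, 3 do:p H, 4 fif L, 5 fo L, 6 ra L, 7 te: H, 8 tu L.
Heavy syllables in the domain: 2, 3, 7. The rightmost is syllable 7 (te:).
Primary stress: syllable 7 → a.la:.do:p.fif.fo.ra.ˈte:.tu.bre.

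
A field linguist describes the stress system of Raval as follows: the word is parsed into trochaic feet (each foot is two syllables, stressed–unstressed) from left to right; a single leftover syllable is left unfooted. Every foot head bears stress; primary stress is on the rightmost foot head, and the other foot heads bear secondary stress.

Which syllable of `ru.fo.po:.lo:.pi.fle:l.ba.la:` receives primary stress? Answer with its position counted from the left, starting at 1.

7

Parse left to right into trochaic (ˈσσ) feet: (ˈru.fo) (ˈpo:.lo:) (ˈpi.fle:l) (ˈba.la:).
Foot heads (stressed positions): 1, 3, 5, 7.
End Rule Rightmost: primary stress on the rightmost head = syllable 7.
Primary stress: syllable 7 → ru.fo.po:.lo:.pi.fle:l.ˈba.la:.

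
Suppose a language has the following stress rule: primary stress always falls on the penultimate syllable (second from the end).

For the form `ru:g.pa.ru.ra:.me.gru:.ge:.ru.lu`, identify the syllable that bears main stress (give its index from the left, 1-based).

8

The word has 9 syllables; the penultimate syllable (second from the end) is syllable 8 (ru).
Primary stress: syllable 8 → ru:g.pa.ru.ra:.me.gru:.ge:.ˈru.lu.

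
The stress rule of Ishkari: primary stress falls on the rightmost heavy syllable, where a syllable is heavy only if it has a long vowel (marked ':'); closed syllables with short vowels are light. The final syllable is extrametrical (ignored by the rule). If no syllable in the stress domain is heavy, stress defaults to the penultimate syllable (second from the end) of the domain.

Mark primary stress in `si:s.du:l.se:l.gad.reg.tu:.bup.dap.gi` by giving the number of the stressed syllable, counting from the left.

The final syllable (9, gi) is extrametrical; the stress domain is syllables 1–8.
Weights: 1 si:s H, 2 du:l H, 3 se:l H, 4 gad L, 5 reg L, 6 tu: H, 7 bup L, 8 dap L.
Heavy syllables in the domain: 1, 2, 3, 6. The rightmost is syllable 6 (tu:).
Primary stress: syllable 6 → si:s.du:l.se:l.gad.reg.ˈtu:.bup.dap.gi.

6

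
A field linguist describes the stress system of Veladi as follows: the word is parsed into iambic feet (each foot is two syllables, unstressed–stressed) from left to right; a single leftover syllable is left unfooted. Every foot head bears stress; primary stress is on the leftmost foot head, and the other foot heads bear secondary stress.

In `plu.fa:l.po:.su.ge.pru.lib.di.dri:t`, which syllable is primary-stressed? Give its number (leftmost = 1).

Parse left to right into iambic (σˈσ) feet: (plu.ˈfa:l) (po:.ˈsu) (ge.ˈpru) (lib.ˈdi) dri:t. Syllable 9 is left unfooted.
Foot heads (stressed positions): 2, 4, 6, 8.
End Rule Leftmost: primary stress on the leftmost head = syllable 2.
Primary stress: syllable 2 → plu.ˈfa:l.po:.su.ge.pru.lib.di.dri:t.

2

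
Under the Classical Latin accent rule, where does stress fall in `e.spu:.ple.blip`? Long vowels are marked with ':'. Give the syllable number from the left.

Classical Latin: stress the penult if heavy (long vowel or closed), else the antepenult.
Weights: 2 spu: H, 3 ple L, 4 blip H.
The penult (syllable 3, ple) is light, so stress falls on the antepenult (syllable 2, spu:).
Stress on syllable 2: e.ˈspu:.ple.blip.

2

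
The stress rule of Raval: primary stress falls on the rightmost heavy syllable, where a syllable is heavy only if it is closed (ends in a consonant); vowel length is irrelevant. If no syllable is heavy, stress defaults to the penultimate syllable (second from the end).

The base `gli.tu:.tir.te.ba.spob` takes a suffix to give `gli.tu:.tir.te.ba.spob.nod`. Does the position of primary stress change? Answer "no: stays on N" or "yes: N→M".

yes: 6→7

Base `gli.tu:.tir.te.ba.spob` (6 syllables):
  Weights: 1 gli L, 2 tu: L, 3 tir H, 4 te L, 5 ba L, 6 spob H.
  Heavy syllables in the domain: 3, 6. The rightmost is syllable 6 (spob).
  → primary stress on syllable 6.
Suffixed `gli.tu:.tir.te.ba.spob.nod` (7 syllables):
  Weights: 1 gli L, 2 tu: L, 3 tir H, 4 te L, 5 ba L, 6 spob H, 7 nod H.
  Heavy syllables in the domain: 3, 6, 7. The rightmost is syllable 7 (nod).
  → primary stress on syllable 7.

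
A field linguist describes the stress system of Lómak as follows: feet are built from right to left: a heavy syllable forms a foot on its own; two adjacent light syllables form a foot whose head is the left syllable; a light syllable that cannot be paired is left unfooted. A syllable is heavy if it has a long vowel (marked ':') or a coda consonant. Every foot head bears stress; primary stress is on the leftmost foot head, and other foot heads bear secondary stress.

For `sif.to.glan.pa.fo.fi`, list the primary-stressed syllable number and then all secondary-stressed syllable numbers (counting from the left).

primary 1, secondary 3, 5

Weights: 1 sif H, 2 to L, 3 glan H, 4 pa L, 5 fo L, 6 fi L.
Parse right to left (heavy = foot alone; LL = one foot; stranded L unfooted): (ˈsif) to (ˈglan) pa (ˈfo.fi).
Foot heads: 1, 3, 5.
Primary stress on the leftmost head = syllable 1.
Secondary stress on 3, 5: ˈsif.to.ˌglan.pa.ˌfo.fi.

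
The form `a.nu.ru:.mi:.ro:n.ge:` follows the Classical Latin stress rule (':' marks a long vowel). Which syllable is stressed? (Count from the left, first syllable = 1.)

Classical Latin: stress the penult if heavy (long vowel or closed), else the antepenult.
Weights: 4 mi: H, 5 ro:n H, 6 ge: H.
The penult (syllable 5, ro:n) is heavy, so it takes stress.
Stress on syllable 5: a.nu.ru:.mi:.ˈro:n.ge:.

5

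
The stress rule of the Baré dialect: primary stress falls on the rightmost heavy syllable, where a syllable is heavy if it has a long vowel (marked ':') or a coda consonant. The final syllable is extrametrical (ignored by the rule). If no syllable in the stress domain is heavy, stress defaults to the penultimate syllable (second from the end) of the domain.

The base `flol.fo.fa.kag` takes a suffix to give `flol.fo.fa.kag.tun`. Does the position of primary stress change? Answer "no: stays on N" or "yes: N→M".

Base `flol.fo.fa.kag` (4 syllables):
  The final syllable (4, kag) is extrametrical; the stress domain is syllables 1–3.
  Weights: 1 flol H, 2 fo L, 3 fa L.
  Heavy syllables in the domain: 1. The rightmost is syllable 1 (flol).
  → primary stress on syllable 1.
Suffixed `flol.fo.fa.kag.tun` (5 syllables):
  The final syllable (5, tun) is extrametrical; the stress domain is syllables 1–4.
  Weights: 1 flol H, 2 fo L, 3 fa L, 4 kag H.
  Heavy syllables in the domain: 1, 4. The rightmost is syllable 4 (kag).
  → primary stress on syllable 4.

yes: 1→4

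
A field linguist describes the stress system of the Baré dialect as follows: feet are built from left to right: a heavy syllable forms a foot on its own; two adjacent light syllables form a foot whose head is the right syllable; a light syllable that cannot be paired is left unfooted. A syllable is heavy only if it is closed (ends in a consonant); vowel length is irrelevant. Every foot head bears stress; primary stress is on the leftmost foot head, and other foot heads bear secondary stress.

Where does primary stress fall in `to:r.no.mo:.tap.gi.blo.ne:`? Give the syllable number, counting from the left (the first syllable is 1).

Weights: 1 to:r H, 2 no L, 3 mo: L, 4 tap H, 5 gi L, 6 blo L, 7 ne: L.
Parse left to right (heavy = foot alone; LL = one foot; stranded L unfooted): (ˈto:r) (no.ˈmo:) (ˈtap) (gi.ˈblo) ne:.
Foot heads: 1, 3, 4, 6.
Primary stress on the leftmost head = syllable 1.
Primary stress: syllable 1 → ˈto:r.no.mo:.tap.gi.blo.ne:.

1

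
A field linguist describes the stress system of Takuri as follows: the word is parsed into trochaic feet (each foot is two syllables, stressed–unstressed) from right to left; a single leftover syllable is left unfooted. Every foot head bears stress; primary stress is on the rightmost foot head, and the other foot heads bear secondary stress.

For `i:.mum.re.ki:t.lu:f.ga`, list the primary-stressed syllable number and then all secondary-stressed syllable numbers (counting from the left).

Parse right to left into trochaic (ˈσσ) feet: (ˈi:.mum) (ˈre.ki:t) (ˈlu:f.ga).
Foot heads (stressed positions): 1, 3, 5.
End Rule Rightmost: primary stress on the rightmost head = syllable 5.
Secondary stress on 1, 3: ˌi:.mum.ˌre.ki:t.ˈlu:f.ga.

primary 5, secondary 1, 3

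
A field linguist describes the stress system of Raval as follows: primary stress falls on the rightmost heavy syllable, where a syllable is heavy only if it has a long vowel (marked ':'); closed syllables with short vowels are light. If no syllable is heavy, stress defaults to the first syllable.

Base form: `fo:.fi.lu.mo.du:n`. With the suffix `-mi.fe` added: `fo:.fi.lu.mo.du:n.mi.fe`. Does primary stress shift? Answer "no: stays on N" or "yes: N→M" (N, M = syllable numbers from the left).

no: stays on 5

Base `fo:.fi.lu.mo.du:n` (5 syllables):
  Weights: 1 fo: H, 2 fi L, 3 lu L, 4 mo L, 5 du:n H.
  Heavy syllables in the domain: 1, 5. The rightmost is syllable 5 (du:n).
  → primary stress on syllable 5.
Suffixed `fo:.fi.lu.mo.du:n.mi.fe` (7 syllables):
  Weights: 1 fo: H, 2 fi L, 3 lu L, 4 mo L, 5 du:n H, 6 mi L, 7 fe L.
  Heavy syllables in the domain: 1, 5. The rightmost is syllable 5 (du:n).
  → primary stress on syllable 5.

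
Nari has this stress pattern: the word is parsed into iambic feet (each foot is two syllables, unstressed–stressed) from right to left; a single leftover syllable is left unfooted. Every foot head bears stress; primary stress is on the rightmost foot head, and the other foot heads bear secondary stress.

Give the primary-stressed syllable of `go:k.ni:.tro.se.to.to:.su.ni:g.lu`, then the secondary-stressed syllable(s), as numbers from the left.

Parse right to left into iambic (σˈσ) feet: go:k (ni:.ˈtro) (se.ˈto) (to:.ˈsu) (ni:g.ˈlu). Syllable 1 is left unfooted.
Foot heads (stressed positions): 3, 5, 7, 9.
End Rule Rightmost: primary stress on the rightmost head = syllable 9.
Secondary stress on 3, 5, 7: go:k.ni:.ˌtro.se.ˌto.to:.ˌsu.ni:g.ˈlu.

primary 9, secondary 3, 5, 7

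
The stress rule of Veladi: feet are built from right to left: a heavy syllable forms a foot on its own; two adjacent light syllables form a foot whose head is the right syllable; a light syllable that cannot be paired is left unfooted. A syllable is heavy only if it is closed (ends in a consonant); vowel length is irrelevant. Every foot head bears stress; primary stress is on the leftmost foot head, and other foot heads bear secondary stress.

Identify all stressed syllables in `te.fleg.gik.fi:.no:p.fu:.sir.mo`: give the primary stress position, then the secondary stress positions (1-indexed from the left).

Weights: 1 te L, 2 fleg H, 3 gik H, 4 fi: L, 5 no:p H, 6 fu: L, 7 sir H, 8 mo L.
Parse right to left (heavy = foot alone; LL = one foot; stranded L unfooted): te (ˈfleg) (ˈgik) fi: (ˈno:p) fu: (ˈsir) mo.
Foot heads: 2, 3, 5, 7.
Primary stress on the leftmost head = syllable 2.
Secondary stress on 3, 5, 7: te.ˈfleg.ˌgik.fi:.ˌno:p.fu:.ˌsir.mo.

primary 2, secondary 3, 5, 7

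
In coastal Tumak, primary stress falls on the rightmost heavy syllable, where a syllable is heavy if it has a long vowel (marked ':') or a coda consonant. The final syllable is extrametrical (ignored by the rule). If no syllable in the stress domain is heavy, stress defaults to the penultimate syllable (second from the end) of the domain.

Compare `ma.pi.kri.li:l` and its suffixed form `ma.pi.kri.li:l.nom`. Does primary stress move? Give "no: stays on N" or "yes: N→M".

Base `ma.pi.kri.li:l` (4 syllables):
  The final syllable (4, li:l) is extrametrical; the stress domain is syllables 1–3.
  Weights: 1 ma L, 2 pi L, 3 kri L.
  No heavy syllable in the domain; default to the penultimate syllable (second from the end) of the domain = syllable 2.
  → primary stress on syllable 2.
Suffixed `ma.pi.kri.li:l.nom` (5 syllables):
  The final syllable (5, nom) is extrametrical; the stress domain is syllables 1–4.
  Weights: 1 ma L, 2 pi L, 3 kri L, 4 li:l H.
  Heavy syllables in the domain: 4. The rightmost is syllable 4 (li:l).
  → primary stress on syllable 4.

yes: 2→4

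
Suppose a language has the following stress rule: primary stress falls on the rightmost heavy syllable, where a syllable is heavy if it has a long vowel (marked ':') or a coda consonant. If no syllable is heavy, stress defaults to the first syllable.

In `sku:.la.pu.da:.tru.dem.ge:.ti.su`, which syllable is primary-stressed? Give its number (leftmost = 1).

Weights: 1 sku: H, 2 la L, 3 pu L, 4 da: H, 5 tru L, 6 dem H, 7 ge: H, 8 ti L, 9 su L.
Heavy syllables in the domain: 1, 4, 6, 7. The rightmost is syllable 7 (ge:).
Primary stress: syllable 7 → sku:.la.pu.da:.tru.dem.ˈge:.ti.su.

7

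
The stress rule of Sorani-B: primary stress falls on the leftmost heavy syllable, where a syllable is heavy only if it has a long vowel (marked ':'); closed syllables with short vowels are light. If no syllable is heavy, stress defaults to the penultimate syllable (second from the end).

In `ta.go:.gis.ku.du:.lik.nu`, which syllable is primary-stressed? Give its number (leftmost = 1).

2

Weights: 1 ta L, 2 go: H, 3 gis L, 4 ku L, 5 du: H, 6 lik L, 7 nu L.
Heavy syllables in the domain: 2, 5. The leftmost is syllable 2 (go:).
Primary stress: syllable 2 → ta.ˈgo:.gis.ku.du:.lik.nu.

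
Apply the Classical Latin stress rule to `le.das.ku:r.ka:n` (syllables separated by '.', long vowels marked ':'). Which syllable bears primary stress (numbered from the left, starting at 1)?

Classical Latin: stress the penult if heavy (long vowel or closed), else the antepenult.
Weights: 2 das H, 3 ku:r H, 4 ka:n H.
The penult (syllable 3, ku:r) is heavy, so it takes stress.
Stress on syllable 3: le.das.ˈku:r.ka:n.

3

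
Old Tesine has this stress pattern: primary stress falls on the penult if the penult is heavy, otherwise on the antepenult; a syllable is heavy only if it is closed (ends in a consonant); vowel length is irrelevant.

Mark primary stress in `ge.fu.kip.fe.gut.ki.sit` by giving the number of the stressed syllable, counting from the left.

5

Weights: 5 gut H, 6 ki L, 7 sit H.
The penult (syllable 6, ki) is light, so stress falls on the antepenult (syllable 5, gut).
Primary stress: syllable 5 → ge.fu.kip.fe.ˈgut.ki.sit.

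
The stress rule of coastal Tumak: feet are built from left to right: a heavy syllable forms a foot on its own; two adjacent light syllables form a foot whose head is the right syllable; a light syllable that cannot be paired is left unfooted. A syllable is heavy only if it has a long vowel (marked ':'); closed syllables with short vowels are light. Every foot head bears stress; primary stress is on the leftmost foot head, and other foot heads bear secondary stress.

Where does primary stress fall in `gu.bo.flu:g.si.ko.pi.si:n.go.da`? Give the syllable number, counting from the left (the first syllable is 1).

Weights: 1 gu L, 2 bo L, 3 flu:g H, 4 si L, 5 ko L, 6 pi L, 7 si:n H, 8 go L, 9 da L.
Parse left to right (heavy = foot alone; LL = one foot; stranded L unfooted): (gu.ˈbo) (ˈflu:g) (si.ˈko) pi (ˈsi:n) (go.ˈda).
Foot heads: 2, 3, 5, 7, 9.
Primary stress on the leftmost head = syllable 2.
Primary stress: syllable 2 → gu.ˈbo.flu:g.si.ko.pi.si:n.go.da.

2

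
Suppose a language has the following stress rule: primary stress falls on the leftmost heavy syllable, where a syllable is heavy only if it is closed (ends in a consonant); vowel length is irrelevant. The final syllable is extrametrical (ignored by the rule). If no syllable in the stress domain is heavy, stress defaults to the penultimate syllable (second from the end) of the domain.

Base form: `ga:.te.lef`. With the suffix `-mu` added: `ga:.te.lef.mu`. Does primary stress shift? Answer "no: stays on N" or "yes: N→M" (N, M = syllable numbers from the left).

Base `ga:.te.lef` (3 syllables):
  The final syllable (3, lef) is extrametrical; the stress domain is syllables 1–2.
  Weights: 1 ga: L, 2 te L.
  No heavy syllable in the domain; default to the penultimate syllable (second from the end) of the domain = syllable 1.
  → primary stress on syllable 1.
Suffixed `ga:.te.lef.mu` (4 syllables):
  The final syllable (4, mu) is extrametrical; the stress domain is syllables 1–3.
  Weights: 1 ga: L, 2 te L, 3 lef H.
  Heavy syllables in the domain: 3. The leftmost is syllable 3 (lef).
  → primary stress on syllable 3.

yes: 1→3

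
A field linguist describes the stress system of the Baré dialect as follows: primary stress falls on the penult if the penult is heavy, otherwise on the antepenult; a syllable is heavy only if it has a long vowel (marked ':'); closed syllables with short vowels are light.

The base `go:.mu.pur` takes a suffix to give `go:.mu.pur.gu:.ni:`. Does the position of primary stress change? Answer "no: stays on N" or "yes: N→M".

Base `go:.mu.pur` (3 syllables):
  Weights: 1 go: H, 2 mu L, 3 pur L.
  The penult (syllable 2, mu) is light, so stress falls on the antepenult (syllable 1, go:).
  → primary stress on syllable 1.
Suffixed `go:.mu.pur.gu:.ni:` (5 syllables):
  Weights: 3 pur L, 4 gu: H, 5 ni: H.
  The penult (syllable 4, gu:) is heavy, so it takes stress.
  → primary stress on syllable 4.

yes: 1→4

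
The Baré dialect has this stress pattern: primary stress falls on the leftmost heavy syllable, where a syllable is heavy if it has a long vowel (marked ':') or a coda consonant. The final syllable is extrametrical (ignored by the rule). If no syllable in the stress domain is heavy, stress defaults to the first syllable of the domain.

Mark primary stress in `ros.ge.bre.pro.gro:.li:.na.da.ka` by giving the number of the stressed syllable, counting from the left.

The final syllable (9, ka) is extrametrical; the stress domain is syllables 1–8.
Weights: 1 ros H, 2 ge L, 3 bre L, 4 pro L, 5 gro: H, 6 li: H, 7 na L, 8 da L.
Heavy syllables in the domain: 1, 5, 6. The leftmost is syllable 1 (ros).
Primary stress: syllable 1 → ˈros.ge.bre.pro.gro:.li:.na.da.ka.

1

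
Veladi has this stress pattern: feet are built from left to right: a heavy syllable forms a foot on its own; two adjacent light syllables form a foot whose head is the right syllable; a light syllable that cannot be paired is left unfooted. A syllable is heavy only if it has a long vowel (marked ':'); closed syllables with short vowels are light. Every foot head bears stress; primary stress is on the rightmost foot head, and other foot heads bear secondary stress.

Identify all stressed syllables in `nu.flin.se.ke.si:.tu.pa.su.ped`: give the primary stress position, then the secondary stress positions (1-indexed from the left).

Weights: 1 nu L, 2 flin L, 3 se L, 4 ke L, 5 si: H, 6 tu L, 7 pa L, 8 su L, 9 ped L.
Parse left to right (heavy = foot alone; LL = one foot; stranded L unfooted): (nu.ˈflin) (se.ˈke) (ˈsi:) (tu.ˈpa) (su.ˈped).
Foot heads: 2, 4, 5, 7, 9.
Primary stress on the rightmost head = syllable 9.
Secondary stress on 2, 4, 5, 7: nu.ˌflin.se.ˌke.ˌsi:.tu.ˌpa.su.ˈped.

primary 9, secondary 2, 4, 5, 7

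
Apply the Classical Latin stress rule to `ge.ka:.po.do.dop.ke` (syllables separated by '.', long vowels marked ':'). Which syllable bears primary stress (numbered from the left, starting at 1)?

Classical Latin: stress the penult if heavy (long vowel or closed), else the antepenult.
Weights: 4 do L, 5 dop H, 6 ke L.
The penult (syllable 5, dop) is heavy, so it takes stress.
Stress on syllable 5: ge.ka:.po.do.ˈdop.ke.

5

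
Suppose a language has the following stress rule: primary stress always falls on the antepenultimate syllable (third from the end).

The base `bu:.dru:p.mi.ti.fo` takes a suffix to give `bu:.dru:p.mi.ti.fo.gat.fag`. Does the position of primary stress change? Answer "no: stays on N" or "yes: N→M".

yes: 3→5

Base `bu:.dru:p.mi.ti.fo` (5 syllables):
  The word has 5 syllables; the antepenultimate syllable (third from the end) is syllable 3 (mi).
  → primary stress on syllable 3.
Suffixed `bu:.dru:p.mi.ti.fo.gat.fag` (7 syllables):
  The word has 7 syllables; the antepenultimate syllable (third from the end) is syllable 5 (fo).
  → primary stress on syllable 5.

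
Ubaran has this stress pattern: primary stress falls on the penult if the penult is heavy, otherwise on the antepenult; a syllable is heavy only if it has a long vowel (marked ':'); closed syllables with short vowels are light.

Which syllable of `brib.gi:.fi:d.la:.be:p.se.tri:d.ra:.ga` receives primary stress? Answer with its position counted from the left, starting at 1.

8

Weights: 7 tri:d H, 8 ra: H, 9 ga L.
The penult (syllable 8, ra:) is heavy, so it takes stress.
Primary stress: syllable 8 → brib.gi:.fi:d.la:.be:p.se.tri:d.ˈra:.ga.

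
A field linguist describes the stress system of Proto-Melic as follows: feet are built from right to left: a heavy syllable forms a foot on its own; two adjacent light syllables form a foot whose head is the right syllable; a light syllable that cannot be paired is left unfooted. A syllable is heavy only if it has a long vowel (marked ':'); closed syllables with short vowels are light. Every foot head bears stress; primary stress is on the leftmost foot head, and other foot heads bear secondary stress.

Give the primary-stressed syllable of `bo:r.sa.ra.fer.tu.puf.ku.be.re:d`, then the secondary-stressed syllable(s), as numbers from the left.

primary 1, secondary 4, 6, 8, 9

Weights: 1 bo:r H, 2 sa L, 3 ra L, 4 fer L, 5 tu L, 6 puf L, 7 ku L, 8 be L, 9 re:d H.
Parse right to left (heavy = foot alone; LL = one foot; stranded L unfooted): (ˈbo:r) sa (ra.ˈfer) (tu.ˈpuf) (ku.ˈbe) (ˈre:d).
Foot heads: 1, 4, 6, 8, 9.
Primary stress on the leftmost head = syllable 1.
Secondary stress on 4, 6, 8, 9: ˈbo:r.sa.ra.ˌfer.tu.ˌpuf.ku.ˌbe.ˌre:d.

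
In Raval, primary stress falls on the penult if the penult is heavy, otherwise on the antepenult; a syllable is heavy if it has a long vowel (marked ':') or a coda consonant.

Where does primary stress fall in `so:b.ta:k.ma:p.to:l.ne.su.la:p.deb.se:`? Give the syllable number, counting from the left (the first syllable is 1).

8

Weights: 7 la:p H, 8 deb H, 9 se: H.
The penult (syllable 8, deb) is heavy, so it takes stress.
Primary stress: syllable 8 → so:b.ta:k.ma:p.to:l.ne.su.la:p.ˈdeb.se:.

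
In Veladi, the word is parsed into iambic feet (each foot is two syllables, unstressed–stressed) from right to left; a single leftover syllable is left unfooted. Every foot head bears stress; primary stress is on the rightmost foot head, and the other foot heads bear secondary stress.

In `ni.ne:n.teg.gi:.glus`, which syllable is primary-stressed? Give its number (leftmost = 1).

5

Parse right to left into iambic (σˈσ) feet: ni (ne:n.ˈteg) (gi:.ˈglus). Syllable 1 is left unfooted.
Foot heads (stressed positions): 3, 5.
End Rule Rightmost: primary stress on the rightmost head = syllable 5.
Primary stress: syllable 5 → ni.ne:n.teg.gi:.ˈglus.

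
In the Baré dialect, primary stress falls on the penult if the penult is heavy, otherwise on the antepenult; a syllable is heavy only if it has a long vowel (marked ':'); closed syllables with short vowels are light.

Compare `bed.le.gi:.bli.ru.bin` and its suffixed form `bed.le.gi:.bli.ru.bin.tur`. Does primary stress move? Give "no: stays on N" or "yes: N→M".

yes: 4→5

Base `bed.le.gi:.bli.ru.bin` (6 syllables):
  Weights: 4 bli L, 5 ru L, 6 bin L.
  The penult (syllable 5, ru) is light, so stress falls on the antepenult (syllable 4, bli).
  → primary stress on syllable 4.
Suffixed `bed.le.gi:.bli.ru.bin.tur` (7 syllables):
  Weights: 5 ru L, 6 bin L, 7 tur L.
  The penult (syllable 6, bin) is light, so stress falls on the antepenult (syllable 5, ru).
  → primary stress on syllable 5.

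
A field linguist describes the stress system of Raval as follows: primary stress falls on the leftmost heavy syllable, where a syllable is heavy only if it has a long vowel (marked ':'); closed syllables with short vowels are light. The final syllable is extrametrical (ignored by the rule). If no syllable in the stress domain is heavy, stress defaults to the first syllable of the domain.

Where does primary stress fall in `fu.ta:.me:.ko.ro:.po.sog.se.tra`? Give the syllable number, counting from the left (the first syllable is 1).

The final syllable (9, tra) is extrametrical; the stress domain is syllables 1–8.
Weights: 1 fu L, 2 ta: H, 3 me: H, 4 ko L, 5 ro: H, 6 po L, 7 sog L, 8 se L.
Heavy syllables in the domain: 2, 3, 5. The leftmost is syllable 2 (ta:).
Primary stress: syllable 2 → fu.ˈta:.me:.ko.ro:.po.sog.se.tra.

2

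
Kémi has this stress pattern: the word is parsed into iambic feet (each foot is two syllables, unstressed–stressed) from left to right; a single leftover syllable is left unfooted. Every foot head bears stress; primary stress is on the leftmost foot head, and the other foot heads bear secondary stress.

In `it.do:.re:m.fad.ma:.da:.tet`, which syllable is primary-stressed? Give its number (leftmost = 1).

2

Parse left to right into iambic (σˈσ) feet: (it.ˈdo:) (re:m.ˈfad) (ma:.ˈda:) tet. Syllable 7 is left unfooted.
Foot heads (stressed positions): 2, 4, 6.
End Rule Leftmost: primary stress on the leftmost head = syllable 2.
Primary stress: syllable 2 → it.ˈdo:.re:m.fad.ma:.da:.tet.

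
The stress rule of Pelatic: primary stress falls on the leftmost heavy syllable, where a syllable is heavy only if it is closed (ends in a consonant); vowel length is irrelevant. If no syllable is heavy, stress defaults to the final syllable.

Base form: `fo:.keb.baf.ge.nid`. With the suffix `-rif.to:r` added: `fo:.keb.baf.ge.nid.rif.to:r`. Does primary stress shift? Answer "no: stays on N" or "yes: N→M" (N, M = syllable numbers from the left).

no: stays on 2

Base `fo:.keb.baf.ge.nid` (5 syllables):
  Weights: 1 fo: L, 2 keb H, 3 baf H, 4 ge L, 5 nid H.
  Heavy syllables in the domain: 2, 3, 5. The leftmost is syllable 2 (keb).
  → primary stress on syllable 2.
Suffixed `fo:.keb.baf.ge.nid.rif.to:r` (7 syllables):
  Weights: 1 fo: L, 2 keb H, 3 baf H, 4 ge L, 5 nid H, 6 rif H, 7 to:r H.
  Heavy syllables in the domain: 2, 3, 5, 6, 7. The leftmost is syllable 2 (keb).
  → primary stress on syllable 2.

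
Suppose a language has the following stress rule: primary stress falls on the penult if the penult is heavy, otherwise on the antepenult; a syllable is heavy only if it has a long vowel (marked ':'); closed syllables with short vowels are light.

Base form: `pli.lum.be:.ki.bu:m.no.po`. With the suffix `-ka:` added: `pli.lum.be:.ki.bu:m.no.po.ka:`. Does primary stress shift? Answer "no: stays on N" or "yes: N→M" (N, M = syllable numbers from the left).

Base `pli.lum.be:.ki.bu:m.no.po` (7 syllables):
  Weights: 5 bu:m H, 6 no L, 7 po L.
  The penult (syllable 6, no) is light, so stress falls on the antepenult (syllable 5, bu:m).
  → primary stress on syllable 5.
Suffixed `pli.lum.be:.ki.bu:m.no.po.ka:` (8 syllables):
  Weights: 6 no L, 7 po L, 8 ka: H.
  The penult (syllable 7, po) is light, so stress falls on the antepenult (syllable 6, no).
  → primary stress on syllable 6.

yes: 5→6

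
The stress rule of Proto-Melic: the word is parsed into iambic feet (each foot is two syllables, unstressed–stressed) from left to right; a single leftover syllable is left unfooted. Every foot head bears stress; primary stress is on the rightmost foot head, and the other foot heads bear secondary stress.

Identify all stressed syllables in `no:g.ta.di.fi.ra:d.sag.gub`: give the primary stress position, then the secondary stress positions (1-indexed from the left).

primary 6, secondary 2, 4

Parse left to right into iambic (σˈσ) feet: (no:g.ˈta) (di.ˈfi) (ra:d.ˈsag) gub. Syllable 7 is left unfooted.
Foot heads (stressed positions): 2, 4, 6.
End Rule Rightmost: primary stress on the rightmost head = syllable 6.
Secondary stress on 2, 4: no:g.ˌta.di.ˌfi.ra:d.ˈsag.gub.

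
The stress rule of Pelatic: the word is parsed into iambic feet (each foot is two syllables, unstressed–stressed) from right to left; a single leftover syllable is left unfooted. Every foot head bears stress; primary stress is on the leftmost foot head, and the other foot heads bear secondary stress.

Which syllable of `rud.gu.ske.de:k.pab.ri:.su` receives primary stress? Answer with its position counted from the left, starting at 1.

3

Parse right to left into iambic (σˈσ) feet: rud (gu.ˈske) (de:k.ˈpab) (ri:.ˈsu). Syllable 1 is left unfooted.
Foot heads (stressed positions): 3, 5, 7.
End Rule Leftmost: primary stress on the leftmost head = syllable 3.
Primary stress: syllable 3 → rud.gu.ˈske.de:k.pab.ri:.su.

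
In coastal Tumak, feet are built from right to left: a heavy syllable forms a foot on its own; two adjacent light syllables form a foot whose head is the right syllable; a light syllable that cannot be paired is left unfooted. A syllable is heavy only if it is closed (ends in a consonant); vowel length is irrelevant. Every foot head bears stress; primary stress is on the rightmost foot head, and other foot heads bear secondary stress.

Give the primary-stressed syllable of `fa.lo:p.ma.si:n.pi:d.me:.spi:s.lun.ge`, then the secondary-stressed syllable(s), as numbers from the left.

Weights: 1 fa L, 2 lo:p H, 3 ma L, 4 si:n H, 5 pi:d H, 6 me: L, 7 spi:s H, 8 lun H, 9 ge L.
Parse right to left (heavy = foot alone; LL = one foot; stranded L unfooted): fa (ˈlo:p) ma (ˈsi:n) (ˈpi:d) me: (ˈspi:s) (ˈlun) ge.
Foot heads: 2, 4, 5, 7, 8.
Primary stress on the rightmost head = syllable 8.
Secondary stress on 2, 4, 5, 7: fa.ˌlo:p.ma.ˌsi:n.ˌpi:d.me:.ˌspi:s.ˈlun.ge.

primary 8, secondary 2, 4, 5, 7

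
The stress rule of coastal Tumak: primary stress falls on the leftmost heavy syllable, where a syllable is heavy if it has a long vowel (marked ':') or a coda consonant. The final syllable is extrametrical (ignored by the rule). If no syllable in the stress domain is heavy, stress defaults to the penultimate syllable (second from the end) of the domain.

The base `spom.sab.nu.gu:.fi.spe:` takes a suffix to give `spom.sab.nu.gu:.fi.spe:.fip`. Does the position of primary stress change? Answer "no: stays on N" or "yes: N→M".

Base `spom.sab.nu.gu:.fi.spe:` (6 syllables):
  The final syllable (6, spe:) is extrametrical; the stress domain is syllables 1–5.
  Weights: 1 spom H, 2 sab H, 3 nu L, 4 gu: H, 5 fi L.
  Heavy syllables in the domain: 1, 2, 4. The leftmost is syllable 1 (spom).
  → primary stress on syllable 1.
Suffixed `spom.sab.nu.gu:.fi.spe:.fip` (7 syllables):
  The final syllable (7, fip) is extrametrical; the stress domain is syllables 1–6.
  Weights: 1 spom H, 2 sab H, 3 nu L, 4 gu: H, 5 fi L, 6 spe: H.
  Heavy syllables in the domain: 1, 2, 4, 6. The leftmost is syllable 1 (spom).
  → primary stress on syllable 1.

no: stays on 1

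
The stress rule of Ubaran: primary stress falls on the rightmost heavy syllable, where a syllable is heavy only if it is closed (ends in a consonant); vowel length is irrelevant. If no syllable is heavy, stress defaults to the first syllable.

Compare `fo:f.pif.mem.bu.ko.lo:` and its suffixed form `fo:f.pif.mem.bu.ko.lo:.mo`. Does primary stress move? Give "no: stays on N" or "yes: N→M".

no: stays on 3

Base `fo:f.pif.mem.bu.ko.lo:` (6 syllables):
  Weights: 1 fo:f H, 2 pif H, 3 mem H, 4 bu L, 5 ko L, 6 lo: L.
  Heavy syllables in the domain: 1, 2, 3. The rightmost is syllable 3 (mem).
  → primary stress on syllable 3.
Suffixed `fo:f.pif.mem.bu.ko.lo:.mo` (7 syllables):
  Weights: 1 fo:f H, 2 pif H, 3 mem H, 4 bu L, 5 ko L, 6 lo: L, 7 mo L.
  Heavy syllables in the domain: 1, 2, 3. The rightmost is syllable 3 (mem).
  → primary stress on syllable 3.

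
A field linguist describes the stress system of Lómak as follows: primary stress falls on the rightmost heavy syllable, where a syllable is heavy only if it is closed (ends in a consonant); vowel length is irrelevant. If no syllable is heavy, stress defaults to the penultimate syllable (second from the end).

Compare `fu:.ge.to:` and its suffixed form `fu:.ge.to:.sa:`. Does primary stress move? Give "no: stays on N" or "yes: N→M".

Base `fu:.ge.to:` (3 syllables):
  Weights: 1 fu: L, 2 ge L, 3 to: L.
  No heavy syllable in the domain; default to the penultimate syllable (second from the end) = syllable 2.
  → primary stress on syllable 2.
Suffixed `fu:.ge.to:.sa:` (4 syllables):
  Weights: 1 fu: L, 2 ge L, 3 to: L, 4 sa: L.
  No heavy syllable in the domain; default to the penultimate syllable (second from the end) = syllable 3.
  → primary stress on syllable 3.

yes: 2→3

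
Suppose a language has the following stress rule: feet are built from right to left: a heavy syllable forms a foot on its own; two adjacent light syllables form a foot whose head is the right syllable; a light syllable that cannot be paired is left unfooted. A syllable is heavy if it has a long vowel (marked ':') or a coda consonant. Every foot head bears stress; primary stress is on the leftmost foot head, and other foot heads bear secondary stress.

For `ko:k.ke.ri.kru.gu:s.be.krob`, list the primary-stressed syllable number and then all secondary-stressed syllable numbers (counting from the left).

primary 1, secondary 4, 5, 7

Weights: 1 ko:k H, 2 ke L, 3 ri L, 4 kru L, 5 gu:s H, 6 be L, 7 krob H.
Parse right to left (heavy = foot alone; LL = one foot; stranded L unfooted): (ˈko:k) ke (ri.ˈkru) (ˈgu:s) be (ˈkrob).
Foot heads: 1, 4, 5, 7.
Primary stress on the leftmost head = syllable 1.
Secondary stress on 4, 5, 7: ˈko:k.ke.ri.ˌkru.ˌgu:s.be.ˌkrob.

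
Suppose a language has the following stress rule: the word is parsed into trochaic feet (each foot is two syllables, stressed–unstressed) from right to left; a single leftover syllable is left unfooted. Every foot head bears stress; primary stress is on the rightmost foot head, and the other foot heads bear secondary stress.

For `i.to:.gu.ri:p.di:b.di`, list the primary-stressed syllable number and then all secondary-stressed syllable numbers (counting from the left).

primary 5, secondary 1, 3

Parse right to left into trochaic (ˈσσ) feet: (ˈi.to:) (ˈgu.ri:p) (ˈdi:b.di).
Foot heads (stressed positions): 1, 3, 5.
End Rule Rightmost: primary stress on the rightmost head = syllable 5.
Secondary stress on 1, 3: ˌi.to:.ˌgu.ri:p.ˈdi:b.di.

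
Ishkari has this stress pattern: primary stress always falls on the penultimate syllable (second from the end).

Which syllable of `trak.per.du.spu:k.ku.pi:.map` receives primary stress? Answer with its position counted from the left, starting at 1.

6

The word has 7 syllables; the penultimate syllable (second from the end) is syllable 6 (pi:).
Primary stress: syllable 6 → trak.per.du.spu:k.ku.ˈpi:.map.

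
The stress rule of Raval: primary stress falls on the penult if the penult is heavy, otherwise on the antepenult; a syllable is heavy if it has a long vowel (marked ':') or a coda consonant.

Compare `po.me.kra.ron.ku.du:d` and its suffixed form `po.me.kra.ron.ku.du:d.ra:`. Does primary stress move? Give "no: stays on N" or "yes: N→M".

Base `po.me.kra.ron.ku.du:d` (6 syllables):
  Weights: 4 ron H, 5 ku L, 6 du:d H.
  The penult (syllable 5, ku) is light, so stress falls on the antepenult (syllable 4, ron).
  → primary stress on syllable 4.
Suffixed `po.me.kra.ron.ku.du:d.ra:` (7 syllables):
  Weights: 5 ku L, 6 du:d H, 7 ra: H.
  The penult (syllable 6, du:d) is heavy, so it takes stress.
  → primary stress on syllable 6.

yes: 4→6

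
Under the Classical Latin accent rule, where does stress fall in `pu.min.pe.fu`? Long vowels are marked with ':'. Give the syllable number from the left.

2

Classical Latin: stress the penult if heavy (long vowel or closed), else the antepenult.
Weights: 2 min H, 3 pe L, 4 fu L.
The penult (syllable 3, pe) is light, so stress falls on the antepenult (syllable 2, min).
Stress on syllable 2: pu.ˈmin.pe.fu.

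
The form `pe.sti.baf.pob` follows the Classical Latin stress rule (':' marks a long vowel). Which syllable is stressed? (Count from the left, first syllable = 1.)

Classical Latin: stress the penult if heavy (long vowel or closed), else the antepenult.
Weights: 2 sti L, 3 baf H, 4 pob H.
The penult (syllable 3, baf) is heavy, so it takes stress.
Stress on syllable 3: pe.sti.ˈbaf.pob.

3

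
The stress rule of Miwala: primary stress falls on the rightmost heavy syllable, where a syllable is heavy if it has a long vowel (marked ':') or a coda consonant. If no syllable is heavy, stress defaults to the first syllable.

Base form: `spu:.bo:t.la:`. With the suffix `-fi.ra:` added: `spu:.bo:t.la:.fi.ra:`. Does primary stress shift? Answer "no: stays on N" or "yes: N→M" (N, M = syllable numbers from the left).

yes: 3→5

Base `spu:.bo:t.la:` (3 syllables):
  Weights: 1 spu: H, 2 bo:t H, 3 la: H.
  Heavy syllables in the domain: 1, 2, 3. The rightmost is syllable 3 (la:).
  → primary stress on syllable 3.
Suffixed `spu:.bo:t.la:.fi.ra:` (5 syllables):
  Weights: 1 spu: H, 2 bo:t H, 3 la: H, 4 fi L, 5 ra: H.
  Heavy syllables in the domain: 1, 2, 3, 5. The rightmost is syllable 5 (ra:).
  → primary stress on syllable 5.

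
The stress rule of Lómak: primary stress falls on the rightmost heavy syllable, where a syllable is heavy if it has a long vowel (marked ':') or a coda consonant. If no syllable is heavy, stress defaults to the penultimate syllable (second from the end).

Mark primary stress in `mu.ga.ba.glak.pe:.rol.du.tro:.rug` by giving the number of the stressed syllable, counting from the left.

Weights: 1 mu L, 2 ga L, 3 ba L, 4 glak H, 5 pe: H, 6 rol H, 7 du L, 8 tro: H, 9 rug H.
Heavy syllables in the domain: 4, 5, 6, 8, 9. The rightmost is syllable 9 (rug).
Primary stress: syllable 9 → mu.ga.ba.glak.pe:.rol.du.tro:.ˈrug.

9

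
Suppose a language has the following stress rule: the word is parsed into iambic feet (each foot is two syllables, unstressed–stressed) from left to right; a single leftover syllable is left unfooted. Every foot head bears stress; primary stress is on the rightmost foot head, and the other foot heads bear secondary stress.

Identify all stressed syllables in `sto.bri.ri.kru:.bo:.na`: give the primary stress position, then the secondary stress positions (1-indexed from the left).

Parse left to right into iambic (σˈσ) feet: (sto.ˈbri) (ri.ˈkru:) (bo:.ˈna).
Foot heads (stressed positions): 2, 4, 6.
End Rule Rightmost: primary stress on the rightmost head = syllable 6.
Secondary stress on 2, 4: sto.ˌbri.ri.ˌkru:.bo:.ˈna.

primary 6, secondary 2, 4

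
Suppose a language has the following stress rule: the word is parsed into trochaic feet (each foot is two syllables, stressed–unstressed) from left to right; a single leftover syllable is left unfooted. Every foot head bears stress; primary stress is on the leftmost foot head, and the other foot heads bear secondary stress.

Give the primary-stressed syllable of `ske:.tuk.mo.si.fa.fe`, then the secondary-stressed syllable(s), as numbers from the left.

primary 1, secondary 3, 5

Parse left to right into trochaic (ˈσσ) feet: (ˈske:.tuk) (ˈmo.si) (ˈfa.fe).
Foot heads (stressed positions): 1, 3, 5.
End Rule Leftmost: primary stress on the leftmost head = syllable 1.
Secondary stress on 3, 5: ˈske:.tuk.ˌmo.si.ˌfa.fe.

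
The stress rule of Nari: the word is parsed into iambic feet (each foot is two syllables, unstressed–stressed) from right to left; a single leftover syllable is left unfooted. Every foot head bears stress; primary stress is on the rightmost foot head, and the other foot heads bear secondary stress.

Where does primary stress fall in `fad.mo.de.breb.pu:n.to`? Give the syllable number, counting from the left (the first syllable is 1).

6

Parse right to left into iambic (σˈσ) feet: (fad.ˈmo) (de.ˈbreb) (pu:n.ˈto).
Foot heads (stressed positions): 2, 4, 6.
End Rule Rightmost: primary stress on the rightmost head = syllable 6.
Primary stress: syllable 6 → fad.mo.de.breb.pu:n.ˈto.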